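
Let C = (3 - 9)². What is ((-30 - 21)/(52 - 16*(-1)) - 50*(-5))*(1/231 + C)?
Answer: 8292049/924 ≈ 8974.1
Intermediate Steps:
C = 36 (C = (-6)² = 36)
((-30 - 21)/(52 - 16*(-1)) - 50*(-5))*(1/231 + C) = ((-30 - 21)/(52 - 16*(-1)) - 50*(-5))*(1/231 + 36) = (-51/(52 + 16) + 250)*(1/231 + 36) = (-51/68 + 250)*(8317/231) = (-51*1/68 + 250)*(8317/231) = (-¾ + 250)*(8317/231) = (997/4)*(8317/231) = 8292049/924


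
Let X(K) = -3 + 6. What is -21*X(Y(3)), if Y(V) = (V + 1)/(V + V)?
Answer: -63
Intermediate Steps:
Y(V) = (1 + V)/(2*V) (Y(V) = (1 + V)/((2*V)) = (1 + V)*(1/(2*V)) = (1 + V)/(2*V))
X(K) = 3
-21*X(Y(3)) = -21*3 = -7*9 = -63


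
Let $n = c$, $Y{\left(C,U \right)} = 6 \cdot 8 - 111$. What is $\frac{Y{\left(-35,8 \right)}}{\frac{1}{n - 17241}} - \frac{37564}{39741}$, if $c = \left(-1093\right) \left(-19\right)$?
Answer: $- \frac{8828023822}{39741} \approx -2.2214 \cdot 10^{5}$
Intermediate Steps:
$c = 20767$
$Y{\left(C,U \right)} = -63$ ($Y{\left(C,U \right)} = 48 - 111 = -63$)
$n = 20767$
$\frac{Y{\left(-35,8 \right)}}{\frac{1}{n - 17241}} - \frac{37564}{39741} = - \frac{63}{\frac{1}{20767 - 17241}} - \frac{37564}{39741} = - \frac{63}{\frac{1}{3526}} - \frac{37564}{39741} = - 63 \frac{1}{\frac{1}{3526}} - \frac{37564}{39741} = \left(-63\right) 3526 - \frac{37564}{39741} = -222138 - \frac{37564}{39741} = - \frac{8828023822}{39741}$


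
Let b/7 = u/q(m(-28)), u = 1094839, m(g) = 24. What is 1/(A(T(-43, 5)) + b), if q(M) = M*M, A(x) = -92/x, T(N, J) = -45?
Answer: 2880/38325253 ≈ 7.5146e-5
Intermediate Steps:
q(M) = M²
b = 7663873/576 (b = 7*(1094839/(24²)) = 7*(1094839/576) = 7663873/576 ≈ 13305.)
1/(A(T(-43, 5)) + b) = 1/(-92/(-45) + 7663873/576) = 1/(-92*(-1/45) + 7663873/576) = 1/(92/45 + 7663873/576) = 1/(38325253/2880) = 2880/38325253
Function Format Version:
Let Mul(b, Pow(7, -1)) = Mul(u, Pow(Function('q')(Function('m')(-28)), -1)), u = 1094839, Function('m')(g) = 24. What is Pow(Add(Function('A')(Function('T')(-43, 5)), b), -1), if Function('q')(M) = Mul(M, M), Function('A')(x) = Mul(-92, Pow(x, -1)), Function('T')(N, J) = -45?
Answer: Rational(2880, 38325253) ≈ 7.5146e-5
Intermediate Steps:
Function('q')(M) = Pow(M, 2)
b = Rational(7663873, 576) (b = Mul(7, Mul(1094839, Pow(Pow(24, 2), -1))) = Mul(7, Mul(1094839, Pow(576, -1))) = Mul(7, Mul(1094839, Rational(1, 576))) = Mul(7, Rational(1094839, 576)) = Rational(7663873, 576) ≈ 13305.)
Pow(Add(Function('A')(Function('T')(-43, 5)), b), -1) = Pow(Add(Mul(-92, Pow(-45, -1)), Rational(7663873, 576)), -1) = Pow(Add(Mul(-92, Rational(-1, 45)), Rational(7663873, 576)), -1) = Pow(Add(Rational(92, 45), Rational(7663873, 576)), -1) = Pow(Rational(38325253, 2880), -1) = Rational(2880, 38325253)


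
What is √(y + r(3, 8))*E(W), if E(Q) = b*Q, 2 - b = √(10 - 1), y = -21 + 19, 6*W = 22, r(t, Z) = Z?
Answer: -11*√6/3 ≈ -8.9815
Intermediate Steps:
W = 11/3 (W = (⅙)*22 = 11/3 ≈ 3.6667)
y = -2
b = -1 (b = 2 - √(10 - 1) = 2 - √9 = 2 - 1*3 = 2 - 3 = -1)
E(Q) = -Q
√(y + r(3, 8))*E(W) = √(-2 + 8)*(-1*11/3) = √6*(-11/3) = -11*√6/3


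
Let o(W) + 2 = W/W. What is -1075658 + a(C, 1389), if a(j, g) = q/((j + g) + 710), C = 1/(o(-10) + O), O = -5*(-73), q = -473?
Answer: -821842683518/764037 ≈ -1.0757e+6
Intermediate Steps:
o(W) = -1 (o(W) = -2 + W/W = -2 + 1 = -1)
O = 365
C = 1/364 (C = 1/(-1 + 365) = 1/364 ≈ 0.0027473)
a(j, g) = -473/(710 + g + j) (a(j, g) = -473/((j + g) + 710) = -473/((g + j) + 710) = -473/(710 + g + j))
-1075658 + a(C, 1389) = -1075658 - 473/(710 + 1389 + 1/364) = -1075658 - 473/764037/364 = -1075658 - 473*364/764037 = -1075658 - 172172/764037 = -821842683518/764037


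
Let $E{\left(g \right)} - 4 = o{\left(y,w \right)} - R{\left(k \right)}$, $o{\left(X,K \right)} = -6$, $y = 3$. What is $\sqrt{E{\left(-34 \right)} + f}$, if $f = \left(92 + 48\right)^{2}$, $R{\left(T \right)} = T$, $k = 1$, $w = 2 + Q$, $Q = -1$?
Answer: $\sqrt{19597} \approx 139.99$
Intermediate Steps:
$w = 1$ ($w = 2 - 1 = 1$)
$E{\left(g \right)} = -3$ ($E{\left(g \right)} = 4 - 7 = -3$)
$f = 19600$ ($f = 140^{2} = 19600$)
$\sqrt{E{\left(-34 \right)} + f} = \sqrt{-3 + 19600} = \sqrt{19597}$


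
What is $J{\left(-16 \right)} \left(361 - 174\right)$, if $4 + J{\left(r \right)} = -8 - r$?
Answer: $748$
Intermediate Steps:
$J{\left(r \right)} = -12 - r$ ($J{\left(r \right)} = -4 - \left(8 + r\right) = -12 - r$)
$J{\left(-16 \right)} \left(361 - 174\right) = \left(-12 - -16\right) \left(361 - 174\right) = \left(-12 + 16\right) 187 = 4 \cdot 187 = 748$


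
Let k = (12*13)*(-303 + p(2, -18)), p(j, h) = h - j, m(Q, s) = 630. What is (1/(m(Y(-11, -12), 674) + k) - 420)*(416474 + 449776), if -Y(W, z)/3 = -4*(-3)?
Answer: -3017200869375/8293 ≈ -3.6383e+8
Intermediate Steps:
Y(W, z) = -36 (Y(W, z) = -(-12)*(-3) = -3*12 = -36)
k = -50388 (k = (12*13)*(-303 + (-18 - 1*2)) = 156*(-303 + (-18 - 2)) = 156*(-303 - 20) = 156*(-323) = -50388)
(1/(m(Y(-11, -12), 674) + k) - 420)*(416474 + 449776) = (1/(630 - 50388) - 420)*(416474 + 449776) = (1/(-49758) - 420)*866250 = (-1/49758 - 420)*866250 = -20898361/49758*866250 = -3017200869375/8293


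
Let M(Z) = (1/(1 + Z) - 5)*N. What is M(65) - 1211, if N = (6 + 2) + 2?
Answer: -41608/33 ≈ -1260.8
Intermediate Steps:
N = 10 (N = 8 + 2 = 10)
M(Z) = -50 + 10/(1 + Z) (M(Z) = (1/(1 + Z) - 5)*10 = (-5 + 1/(1 + Z))*10 = -50 + 10/(1 + Z))
M(65) - 1211 = 10*(-4 - 5*65)/(1 + 65) - 1211 = 10*(-4 - 325)/66 - 1211 = 10*(1/66)*(-329) - 1211 = -1645/33 - 1211 = -41608/33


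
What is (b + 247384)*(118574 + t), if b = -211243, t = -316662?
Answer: -7159098408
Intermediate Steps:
(b + 247384)*(118574 + t) = (-211243 + 247384)*(118574 - 316662) = 36141*(-198088) = -7159098408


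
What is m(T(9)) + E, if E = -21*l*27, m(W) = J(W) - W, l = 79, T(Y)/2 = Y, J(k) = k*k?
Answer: -44487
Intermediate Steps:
J(k) = k**2
T(Y) = 2*Y
m(W) = W**2 - W
E = -44793 (E = -21*79*27 = -1659*27 = -44793)
m(T(9)) + E = (2*9)*(-1 + 2*9) - 44793 = 18*(-1 + 18) - 44793 = 18*17 - 44793 = 306 - 44793 = -44487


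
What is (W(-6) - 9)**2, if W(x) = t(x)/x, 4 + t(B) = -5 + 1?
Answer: 529/9 ≈ 58.778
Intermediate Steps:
t(B) = -8 (t(B) = -4 + (-5 + 1) = -4 - 4 = -8)
W(x) = -8/x
(W(-6) - 9)**2 = (-8/(-6) - 9)**2 = (-8*(-1/6) - 9)**2 = (4/3 - 9)**2 = (-23/3)**2 = 529/9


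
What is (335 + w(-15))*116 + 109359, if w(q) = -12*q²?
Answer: -164981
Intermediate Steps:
(335 + w(-15))*116 + 109359 = (335 - 12*(-15)²)*116 + 109359 = (335 - 12*225)*116 + 109359 = (335 - 2700)*116 + 109359 = -2365*116 + 109359 = -274340 + 109359 = -164981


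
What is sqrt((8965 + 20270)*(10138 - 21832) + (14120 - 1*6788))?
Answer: I*sqrt(341866758) ≈ 18490.0*I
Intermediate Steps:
sqrt((8965 + 20270)*(10138 - 21832) + (14120 - 1*6788)) = sqrt(29235*(-11694) + (14120 - 6788)) = sqrt(-341874090 + 7332) = sqrt(-341866758) = I*sqrt(341866758)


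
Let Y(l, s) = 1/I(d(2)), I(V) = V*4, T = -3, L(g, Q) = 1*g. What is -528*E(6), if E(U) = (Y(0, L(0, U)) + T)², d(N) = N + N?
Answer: -72897/16 ≈ -4556.1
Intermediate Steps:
L(g, Q) = g
d(N) = 2*N
I(V) = 4*V
Y(l, s) = 1/16 (Y(l, s) = 1/(4*(2*2)) = 1/(4*4) = 1/16)
E(U) = 2209/256 (E(U) = (1/16 - 3)² = (-47/16)² = 2209/256)
-528*E(6) = -528*2209/256 = -72897/16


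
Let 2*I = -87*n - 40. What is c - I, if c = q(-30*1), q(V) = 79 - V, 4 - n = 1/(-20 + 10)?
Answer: 6147/20 ≈ 307.35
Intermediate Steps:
n = 41/10 (n = 4 - 1/(-20 + 10) = 4 - 1/(-10) = 4 - 1*(-⅒) = 4 + ⅒ = 41/10 ≈ 4.1000)
c = 109 (c = 79 - (-30) = 79 - 1*(-30) = 79 + 30 = 109)
I = -3967/20 (I = (-87*41/10 - 40)/2 = (-3567/10 - 40)/2 = (½)*(-3967/10) = -3967/20 ≈ -198.35)
c - I = 109 - 1*(-3967/20) = 109 + 3967/20 = 6147/20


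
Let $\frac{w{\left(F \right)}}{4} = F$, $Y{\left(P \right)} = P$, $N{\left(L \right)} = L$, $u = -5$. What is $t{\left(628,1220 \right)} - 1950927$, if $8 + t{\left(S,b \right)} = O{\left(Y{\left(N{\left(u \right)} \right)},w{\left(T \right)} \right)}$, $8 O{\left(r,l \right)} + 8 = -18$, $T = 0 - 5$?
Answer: $- \frac{7803753}{4} \approx -1.9509 \cdot 10^{6}$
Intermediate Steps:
$T = -5$
$w{\left(F \right)} = 4 F$
$O{\left(r,l \right)} = - \frac{13}{4}$ ($O{\left(r,l \right)} = -1 + \frac{1}{8} \left(-18\right) = -1 - \frac{9}{4} = - \frac{13}{4}$)
$t{\left(S,b \right)} = - \frac{45}{4}$ ($t{\left(S,b \right)} = -8 - \frac{13}{4} = - \frac{45}{4}$)
$t{\left(628,1220 \right)} - 1950927 = - \frac{45}{4} - 1950927 = - \frac{7803753}{4}$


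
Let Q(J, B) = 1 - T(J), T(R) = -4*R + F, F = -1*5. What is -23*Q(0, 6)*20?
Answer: -2760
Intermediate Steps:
F = -5
T(R) = -5 - 4*R (T(R) = -4*R - 5 = -5 - 4*R)
Q(J, B) = 6 + 4*J (Q(J, B) = 1 - (-5 - 4*J) = 1 + (5 + 4*J) = 6 + 4*J)
-23*Q(0, 6)*20 = -23*(6 + 4*0)*20 = -23*(6 + 0)*20 = -23*6*20 = -138*20 = -2760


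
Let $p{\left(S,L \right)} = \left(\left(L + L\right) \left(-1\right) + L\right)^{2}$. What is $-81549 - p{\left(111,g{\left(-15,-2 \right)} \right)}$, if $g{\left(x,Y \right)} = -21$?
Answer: $-81990$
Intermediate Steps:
$p{\left(S,L \right)} = L^{2}$ ($p{\left(S,L \right)} = \left(2 L \left(-1\right) + L\right)^{2} = \left(- 2 L + L\right)^{2} = \left(- L\right)^{2} = L^{2}$)
$-81549 - p{\left(111,g{\left(-15,-2 \right)} \right)} = -81549 - \left(-21\right)^{2} = -81549 - 441 = -81990$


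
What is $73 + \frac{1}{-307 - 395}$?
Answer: $\frac{51245}{702} \approx 72.999$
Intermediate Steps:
$73 + \frac{1}{-307 - 395} = 73 + \frac{1}{-702} = 73 - \frac{1}{702} = \frac{51245}{702}$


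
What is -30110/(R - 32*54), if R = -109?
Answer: 30110/1837 ≈ 16.391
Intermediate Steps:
-30110/(R - 32*54) = -30110/(-109 - 32*54) = -30110/(-109 - 1728) = -30110/(-1837) = -30110*(-1/1837) = 30110/1837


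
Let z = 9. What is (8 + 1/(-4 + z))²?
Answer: 1681/25 ≈ 67.240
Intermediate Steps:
(8 + 1/(-4 + z))² = (8 + 1/(-4 + 9))² = (8 + 1/5)² = (8 + ⅕)² = (41/5)² = 1681/25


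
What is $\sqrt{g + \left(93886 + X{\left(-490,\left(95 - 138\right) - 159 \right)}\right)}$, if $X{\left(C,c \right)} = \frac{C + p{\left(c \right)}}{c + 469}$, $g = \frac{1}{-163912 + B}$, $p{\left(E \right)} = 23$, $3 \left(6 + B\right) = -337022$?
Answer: $\frac{\sqrt{6800532251348435298}}{8510892} \approx 306.41$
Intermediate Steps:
$B = - \frac{337040}{3}$ ($B = -6 + \frac{1}{3} \left(-337022\right) = -6 - \frac{337022}{3} = - \frac{337040}{3} \approx -1.1235 \cdot 10^{5}$)
$g = - \frac{3}{828776}$ ($g = \frac{1}{-163912 - \frac{337040}{3}} = \frac{1}{- \frac{828776}{3}} = - \frac{3}{828776} \approx -3.6198 \cdot 10^{-6}$)
$X{\left(C,c \right)} = \frac{23 + C}{469 + c}$ ($X{\left(C,c \right)} = \frac{C + 23}{c + 469} = \frac{23 + C}{469 + c}$)
$\sqrt{g + \left(93886 + X{\left(-490,\left(95 - 138\right) - 159 \right)}\right)} = \sqrt{- \frac{3}{828776} + \left(93886 + \frac{23 - 490}{469 + \left(\left(95 - 138\right) - 159\right)}\right)} = \sqrt{- \frac{3}{828776} + \left(93886 + \frac{1}{469 - 202} \left(-467\right)\right)} = \sqrt{- \frac{3}{828776} + \left(93886 + \frac{1}{267} \left(-467\right)\right)} = \sqrt{- \frac{3}{828776} + \left(93886 - \frac{467}{267}\right)} = \sqrt{- \frac{3}{828776} + \frac{25067095}{267}} = \sqrt{\frac{20775006724919}{221283192}} = \frac{\sqrt{6800532251348435298}}{8510892}$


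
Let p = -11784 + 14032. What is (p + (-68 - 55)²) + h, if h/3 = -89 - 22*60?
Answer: 13150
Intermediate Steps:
h = -4227 (h = 3*(-89 - 22*60) = 3*(-89 - 1320) = 3*(-1409) = -4227)
p = 2248
(p + (-68 - 55)²) + h = (2248 + (-68 - 55)²) - 4227 = (2248 + (-123)²) - 4227 = (2248 + 15129) - 4227 = 17377 - 4227 = 13150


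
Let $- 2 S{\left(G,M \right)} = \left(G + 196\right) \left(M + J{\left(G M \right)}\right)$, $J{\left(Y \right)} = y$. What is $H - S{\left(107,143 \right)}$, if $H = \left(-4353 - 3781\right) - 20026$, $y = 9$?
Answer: $-5132$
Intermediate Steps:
$J{\left(Y \right)} = 9$
$S{\left(G,M \right)} = - \frac{\left(9 + M\right) \left(196 + G\right)}{2}$ ($S{\left(G,M \right)} = - \frac{\left(G + 196\right) \left(M + 9\right)}{2} = - \frac{\left(196 + G\right) \left(9 + M\right)}{2} = - \frac{\left(9 + M\right) \left(196 + G\right)}{2}$)
$H = -28160$ ($H = -8134 - 20026 = -28160$)
$H - S{\left(107,143 \right)} = -28160 - \left(-882 - 14014 - \frac{963}{2} - \frac{107}{2} \cdot 143\right) = -28160 - \left(-882 - 14014 - \frac{963}{2} - \frac{15301}{2}\right) = -28160 - -23028 = -28160 + 23028 = -5132$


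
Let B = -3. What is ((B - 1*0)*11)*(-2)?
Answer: 66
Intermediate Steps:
((B - 1*0)*11)*(-2) = ((-3 - 1*0)*11)*(-2) = ((-3 + 0)*11)*(-2) = -3*11*(-2) = -33*(-2) = 66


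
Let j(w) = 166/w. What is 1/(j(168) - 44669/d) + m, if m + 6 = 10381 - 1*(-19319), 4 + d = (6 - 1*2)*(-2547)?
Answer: 4876349562/164219 ≈ 29694.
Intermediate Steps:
d = -10192 (d = -4 + (6 - 1*2)*(-2547) = -4 + (6 - 2)*(-2547) = -4 + 4*(-2547) = -4 - 10188 = -10192)
m = 29694 (m = -6 + (10381 - 1*(-19319)) = -6 + (10381 + 19319) = -6 + 29700 = 29694)
1/(j(168) - 44669/d) + m = 1/(166/168 - 44669/(-10192)) + 29694 = 1/(166*(1/168) - 44669*(-1/10192)) + 29694 = 1/(83/84 + 44669/10192) + 29694 = 1/(164219/30576) + 29694 = 30576/164219 + 29694 = 4876349562/164219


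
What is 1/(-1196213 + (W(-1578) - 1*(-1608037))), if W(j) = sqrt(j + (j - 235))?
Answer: 411824/169599010367 - I*sqrt(3391)/169599010367 ≈ 2.4282e-6 - 3.4335e-10*I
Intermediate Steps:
W(j) = sqrt(-235 + 2*j) (W(j) = sqrt(j + (-235 + j)) = sqrt(-235 + 2*j))
1/(-1196213 + (W(-1578) - 1*(-1608037))) = 1/(-1196213 + (sqrt(-235 + 2*(-1578)) - 1*(-1608037))) = 1/(-1196213 + (sqrt(-235 - 3156) + 1608037)) = 1/(-1196213 + (sqrt(-3391) + 1608037)) = 1/(-1196213 + (I*sqrt(3391) + 1608037)) = 1/(-1196213 + (1608037 + I*sqrt(3391))) = 1/(411824 + I*sqrt(3391))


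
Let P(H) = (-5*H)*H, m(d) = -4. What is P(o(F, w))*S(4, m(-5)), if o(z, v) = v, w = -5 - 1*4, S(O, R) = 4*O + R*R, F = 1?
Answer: -12960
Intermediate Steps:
S(O, R) = R² + 4*O (S(O, R) = 4*O + R² = R² + 4*O)
w = -9 (w = -5 - 4 = -9)
P(H) = -5*H²
P(o(F, w))*S(4, m(-5)) = (-5*(-9)²)*((-4)² + 4*4) = (-5*81)*(16 + 16) = -405*32 = -12960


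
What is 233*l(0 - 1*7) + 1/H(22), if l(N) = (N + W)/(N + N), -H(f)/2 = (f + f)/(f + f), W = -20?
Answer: 3142/7 ≈ 448.86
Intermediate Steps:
H(f) = -2 (H(f) = -2*(f + f)/(f + f) = -2*2*f/(2*f) = -2*2*f*1/(2*f) = -2*1 = -2)
l(N) = (-20 + N)/(2*N) (l(N) = (N - 20)/(N + N) = (-20 + N)/((2*N)) = (-20 + N)*(1/(2*N)) = (-20 + N)/(2*N))
233*l(0 - 1*7) + 1/H(22) = 233*((-20 + (0 - 1*7))/(2*(0 - 1*7))) + 1/(-2) = 233*((-20 + (0 - 7))/(2*(0 - 7))) - ½ = 233*((½)*(-20 - 7)/(-7)) - ½ = 233*((½)*(-⅐)*(-27)) - ½ = 233*(27/14) - ½ = 6291/14 - ½ = 3142/7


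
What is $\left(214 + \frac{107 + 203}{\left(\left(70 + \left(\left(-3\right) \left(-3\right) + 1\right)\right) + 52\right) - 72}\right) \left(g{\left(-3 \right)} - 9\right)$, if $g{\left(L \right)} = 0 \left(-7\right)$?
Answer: $- \frac{3945}{2} \approx -1972.5$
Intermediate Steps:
$g{\left(L \right)} = 0$
$\left(214 + \frac{107 + 203}{\left(\left(70 + \left(\left(-3\right) \left(-3\right) + 1\right)\right) + 52\right) - 72}\right) \left(g{\left(-3 \right)} - 9\right) = \left(214 + \frac{107 + 203}{\left(\left(70 + \left(\left(-3\right) \left(-3\right) + 1\right)\right) + 52\right) - 72}\right) \left(0 - 9\right) = \left(214 + \frac{310}{\left(\left(70 + \left(9 + 1\right)\right) + 52\right) - 72}\right) \left(-9\right) = \left(214 + \frac{310}{\left(\left(70 + 10\right) + 52\right) - 72}\right) \left(-9\right) = \left(214 + \frac{310}{\left(80 + 52\right) - 72}\right) \left(-9\right) = \left(214 + \frac{310}{132 - 72}\right) \left(-9\right) = \left(214 + \frac{310}{60}\right) \left(-9\right) = \left(214 + 310 \cdot \frac{1}{60}\right) \left(-9\right) = \left(214 + \frac{31}{6}\right) \left(-9\right) = \frac{1315}{6} \left(-9\right) = - \frac{3945}{2}$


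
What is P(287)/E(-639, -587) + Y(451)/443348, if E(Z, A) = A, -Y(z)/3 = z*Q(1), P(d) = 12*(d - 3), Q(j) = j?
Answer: -1511724195/260245276 ≈ -5.8088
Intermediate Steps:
P(d) = -36 + 12*d (P(d) = 12*(-3 + d) = -36 + 12*d)
Y(z) = -3*z
P(287)/E(-639, -587) + Y(451)/443348 = (-36 + 12*287)/(-587) - 3*451/443348 = (-36 + 3444)*(-1/587) - 1353*1/443348 = 3408*(-1/587) - 1353/443348 = -3408/587 - 1353/443348 = -1511724195/260245276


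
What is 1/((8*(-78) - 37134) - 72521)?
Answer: -1/110279 ≈ -9.0679e-6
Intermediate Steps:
1/((8*(-78) - 37134) - 72521) = 1/((-624 - 37134) - 72521) = 1/(-37758 - 72521) = 1/(-110279) = -1/110279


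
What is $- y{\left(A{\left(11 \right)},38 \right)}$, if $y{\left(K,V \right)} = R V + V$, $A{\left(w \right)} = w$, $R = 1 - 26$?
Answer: $912$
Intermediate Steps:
$R = -25$
$y{\left(K,V \right)} = - 24 V$ ($y{\left(K,V \right)} = - 25 V + V = - 24 V$)
$- y{\left(A{\left(11 \right)},38 \right)} = - \left(-24\right) 38 = \left(-1\right) \left(-912\right) = 912$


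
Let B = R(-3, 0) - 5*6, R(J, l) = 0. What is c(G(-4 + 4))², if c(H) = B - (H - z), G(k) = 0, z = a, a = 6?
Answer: 576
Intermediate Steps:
z = 6
B = -30 (B = 0 - 5*6 = 0 - 30 = -30)
c(H) = -24 - H (c(H) = -30 - (H - 1*6) = -30 - (H - 6) = -30 - (-6 + H) = -30 + (6 - H) = -24 - H)
c(G(-4 + 4))² = (-24 - 1*0)² = (-24 + 0)² = (-24)² = 576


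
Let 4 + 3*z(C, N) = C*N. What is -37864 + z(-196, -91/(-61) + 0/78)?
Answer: -6947192/183 ≈ -37963.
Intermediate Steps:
z(C, N) = -4/3 + C*N/3 (z(C, N) = -4/3 + (C*N)/3 = -4/3 + C*N/3)
-37864 + z(-196, -91/(-61) + 0/78) = -37864 + (-4/3 + (1/3)*(-196)*(-91/(-61) + 0/78)) = -37864 + (-4/3 + (1/3)*(-196)*(-91*(-1/61) + 0*(1/78))) = -37864 + (-4/3 + (1/3)*(-196)*(91/61 + 0)) = -37864 + (-4/3 + (1/3)*(-196)*(91/61)) = -37864 + (-4/3 - 17836/183) = -37864 - 18080/183 = -6947192/183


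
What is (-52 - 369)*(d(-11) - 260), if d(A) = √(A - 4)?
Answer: 109460 - 421*I*√15 ≈ 1.0946e+5 - 1630.5*I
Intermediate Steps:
d(A) = √(-4 + A)
(-52 - 369)*(d(-11) - 260) = (-52 - 369)*(√(-4 - 11) - 260) = -421*(√(-15) - 260) = -421*(I*√15 - 260) = -421*(-260 + I*√15) = 109460 - 421*I*√15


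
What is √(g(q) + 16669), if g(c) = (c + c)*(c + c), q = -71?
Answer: √36833 ≈ 191.92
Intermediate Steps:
g(c) = 4*c² (g(c) = (2*c)*(2*c) = 4*c²)
√(g(q) + 16669) = √(4*(-71)² + 16669) = √(4*5041 + 16669) = √(20164 + 16669) = √36833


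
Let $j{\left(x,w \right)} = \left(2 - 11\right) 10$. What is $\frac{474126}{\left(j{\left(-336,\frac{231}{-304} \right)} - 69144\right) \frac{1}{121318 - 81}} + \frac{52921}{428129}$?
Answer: $- \frac{4101590366198614}{4940180531} \approx -8.3025 \cdot 10^{5}$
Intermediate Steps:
$j{\left(x,w \right)} = -90$ ($j{\left(x,w \right)} = \left(-9\right) 10 = -90$)
$\frac{474126}{\left(j{\left(-336,\frac{231}{-304} \right)} - 69144\right) \frac{1}{121318 - 81}} + \frac{52921}{428129} = \frac{474126}{\left(-90 - 69144\right) \frac{1}{121318 - 81}} + \frac{52921}{428129} = \frac{474126}{\left(-69234\right) \frac{1}{121237}} + 52921 \cdot \frac{1}{428129} = \frac{474126}{\left(-69234\right) \frac{1}{121237}} + \frac{52921}{428129} = \frac{474126}{- \frac{69234}{121237}} + \frac{52921}{428129} = 474126 \left(- \frac{121237}{69234}\right) + \frac{52921}{428129} = - \frac{9580268977}{11539} + \frac{52921}{428129} = - \frac{4101590366198614}{4940180531}$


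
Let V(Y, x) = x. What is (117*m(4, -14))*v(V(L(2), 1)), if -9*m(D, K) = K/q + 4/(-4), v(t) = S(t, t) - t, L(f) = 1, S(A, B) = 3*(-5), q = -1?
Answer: 2704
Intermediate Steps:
S(A, B) = -15
v(t) = -15 - t
m(D, K) = ⅑ + K/9 (m(D, K) = -(K/(-1) + 4/(-4))/9 = -(K*(-1) + 4*(-¼))/9 = -(-K - 1)/9 = -(-1 - K)/9 = ⅑ + K/9)
(117*m(4, -14))*v(V(L(2), 1)) = (117*(⅑ + (⅑)*(-14)))*(-15 - 1*1) = (117*(⅑ - 14/9))*(-15 - 1) = (117*(-13/9))*(-16) = -169*(-16) = 2704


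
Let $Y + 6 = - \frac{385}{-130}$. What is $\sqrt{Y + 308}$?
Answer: $\frac{3 \sqrt{22906}}{26} \approx 17.463$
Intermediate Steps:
$Y = - \frac{79}{26}$ ($Y = -6 - \frac{385}{-130} = -6 - - \frac{77}{26} = -6 + \frac{77}{26} = - \frac{79}{26} \approx -3.0385$)
$\sqrt{Y + 308} = \sqrt{- \frac{79}{26} + 308} = \sqrt{\frac{7929}{26}} = \frac{3 \sqrt{22906}}{26}$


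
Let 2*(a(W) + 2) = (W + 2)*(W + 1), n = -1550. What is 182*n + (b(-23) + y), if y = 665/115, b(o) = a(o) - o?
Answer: -6482371/23 ≈ -2.8184e+5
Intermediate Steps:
a(W) = -2 + (1 + W)*(2 + W)/2 (a(W) = -2 + ((W + 2)*(W + 1))/2 = -2 + ((2 + W)*(1 + W))/2 = -2 + ((1 + W)*(2 + W))/2 = -2 + (1 + W)*(2 + W)/2)
b(o) = -1 + o/2 + o²/2 (b(o) = (-1 + o²/2 + 3*o/2) - o = -1 + o/2 + o²/2)
y = 133/23 (y = 665*(1/115) = 133/23 ≈ 5.7826)
182*n + (b(-23) + y) = 182*(-1550) + ((-1 + (½)*(-23) + (½)*(-23)²) + 133/23) = -282100 + ((-1 - 23/2 + (½)*529) + 133/23) = -282100 + ((-1 - 23/2 + 529/2) + 133/23) = -282100 + (252 + 133/23) = -282100 + 5929/23 = -6482371/23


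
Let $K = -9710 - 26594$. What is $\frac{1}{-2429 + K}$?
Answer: $- \frac{1}{38733} \approx -2.5818 \cdot 10^{-5}$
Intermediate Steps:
$K = -36304$ ($K = -9710 - 26594 = -36304$)
$\frac{1}{-2429 + K} = \frac{1}{-2429 - 36304} = \frac{1}{-38733} = - \frac{1}{38733}$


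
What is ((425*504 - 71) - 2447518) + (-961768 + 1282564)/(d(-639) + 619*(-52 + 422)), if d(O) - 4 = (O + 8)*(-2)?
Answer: -128585058087/57574 ≈ -2.2334e+6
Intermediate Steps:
d(O) = -12 - 2*O (d(O) = 4 + (O + 8)*(-2) = 4 + (8 + O)*(-2) = 4 + (-16 - 2*O) = -12 - 2*O)
((425*504 - 71) - 2447518) + (-961768 + 1282564)/(d(-639) + 619*(-52 + 422)) = ((425*504 - 71) - 2447518) + (-961768 + 1282564)/((-12 - 2*(-639)) + 619*(-52 + 422)) = ((214200 - 71) - 2447518) + 320796/((-12 + 1278) + 619*370) = (214129 - 2447518) + 320796/(1266 + 229030) = -2233389 + 320796/230296 = -2233389 + 320796*(1/230296) = -2233389 + 80199/57574 = -128585058087/57574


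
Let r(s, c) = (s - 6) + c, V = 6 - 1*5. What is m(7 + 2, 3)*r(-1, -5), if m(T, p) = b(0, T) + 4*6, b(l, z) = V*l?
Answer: -288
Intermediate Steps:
V = 1 (V = 6 - 5 = 1)
b(l, z) = l (b(l, z) = 1*l = l)
r(s, c) = -6 + c + s (r(s, c) = (-6 + s) + c = -6 + c + s)
m(T, p) = 24 (m(T, p) = 0 + 4*6 = 0 + 24 = 24)
m(7 + 2, 3)*r(-1, -5) = 24*(-6 - 5 - 1) = 24*(-12) = -288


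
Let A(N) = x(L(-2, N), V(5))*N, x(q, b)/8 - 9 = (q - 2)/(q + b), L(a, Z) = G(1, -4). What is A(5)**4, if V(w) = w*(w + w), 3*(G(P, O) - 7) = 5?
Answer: 258569616010000/14641 ≈ 1.7661e+10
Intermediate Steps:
G(P, O) = 26/3 (G(P, O) = 7 + (1/3)*5 = 7 + 5/3 = 26/3)
L(a, Z) = 26/3
V(w) = 2*w**2 (V(w) = w*(2*w) = 2*w**2)
x(q, b) = 72 + 8*(-2 + q)/(b + q) (x(q, b) = 72 + 8*((q - 2)/(q + b)) = 72 + 8*((-2 + q)/(b + q)) = 72 + 8*(-2 + q)/(b + q))
A(N) = 802*N/11 (A(N) = (8*(-2 + 9*(2*5**2) + 10*(26/3))/(2*5**2 + 26/3))*N = (8*(-2 + 9*(2*25) + 260/3)/(2*25 + 26/3))*N = (8*(-2 + 9*50 + 260/3)/(50 + 26/3))*N = (8*(-2 + 450 + 260/3)/(176/3))*N = (8*(3/176)*(1604/3))*N = 802*N/11)
A(5)**4 = ((802/11)*5)**4 = (4010/11)**4 = 258569616010000/14641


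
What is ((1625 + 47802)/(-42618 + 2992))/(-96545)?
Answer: 49427/3825692170 ≈ 1.2920e-5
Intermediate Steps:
((1625 + 47802)/(-42618 + 2992))/(-96545) = (49427/(-39626))*(-1/96545) = (49427*(-1/39626))*(-1/96545) = -49427/39626*(-1/96545) = 49427/3825692170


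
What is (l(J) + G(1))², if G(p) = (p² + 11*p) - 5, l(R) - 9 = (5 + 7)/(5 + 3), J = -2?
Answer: 1225/4 ≈ 306.25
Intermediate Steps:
l(R) = 21/2 (l(R) = 9 + (5 + 7)/(5 + 3) = 9 + 12/8 = 9 + 12*(⅛) = 9 + 3/2 = 21/2)
G(p) = -5 + p² + 11*p
(l(J) + G(1))² = (21/2 + (-5 + 1² + 11*1))² = (21/2 + (-5 + 1 + 11))² = (21/2 + 7)² = (35/2)² = 1225/4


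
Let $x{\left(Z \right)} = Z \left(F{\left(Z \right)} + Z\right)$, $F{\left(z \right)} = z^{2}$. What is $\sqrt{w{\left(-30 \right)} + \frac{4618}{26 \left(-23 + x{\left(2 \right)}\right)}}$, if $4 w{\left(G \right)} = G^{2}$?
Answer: $\frac{\sqrt{4270838}}{143} \approx 14.452$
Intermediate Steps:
$x{\left(Z \right)} = Z \left(Z + Z^{2}\right)$ ($x{\left(Z \right)} = Z \left(Z^{2} + Z\right) = Z \left(Z + Z^{2}\right)$)
$w{\left(G \right)} = \frac{G^{2}}{4}$
$\sqrt{w{\left(-30 \right)} + \frac{4618}{26 \left(-23 + x{\left(2 \right)}\right)}} = \sqrt{\frac{\left(-30\right)^{2}}{4} + \frac{4618}{26 \left(-23 + 2^{2} \left(1 + 2\right)\right)}} = \sqrt{\frac{1}{4} \cdot 900 + \frac{4618}{26 \left(-23 + 4 \cdot 3\right)}} = \sqrt{225 + \frac{4618}{26 \left(-23 + 12\right)}} = \sqrt{225 + \frac{4618}{26 \left(-11\right)}} = \sqrt{225 + \frac{4618}{-286}} = \sqrt{225 + 4618 \left(- \frac{1}{286}\right)} = \sqrt{225 - \frac{2309}{143}} = \sqrt{\frac{29866}{143}} = \frac{\sqrt{4270838}}{143}$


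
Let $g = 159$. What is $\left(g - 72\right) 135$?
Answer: $11745$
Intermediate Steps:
$\left(g - 72\right) 135 = \left(159 - 72\right) 135 = 87 \cdot 135 = 11745$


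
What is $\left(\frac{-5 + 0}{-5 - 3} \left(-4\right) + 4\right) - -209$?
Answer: $\frac{421}{2} \approx 210.5$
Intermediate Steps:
$\left(\frac{-5 + 0}{-5 - 3} \left(-4\right) + 4\right) - -209 = \left(- \frac{5}{-8} \left(-4\right) + 4\right) + 209 = \left(\left(-5\right) \left(- \frac{1}{8}\right) \left(-4\right) + 4\right) + 209 = \left(\frac{5}{8} \left(-4\right) + 4\right) + 209 = \left(- \frac{5}{2} + 4\right) + 209 = \frac{3}{2} + 209 = \frac{421}{2}$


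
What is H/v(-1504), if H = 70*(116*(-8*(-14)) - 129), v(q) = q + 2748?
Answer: 450205/622 ≈ 723.80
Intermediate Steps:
v(q) = 2748 + q
H = 900410 (H = 70*(116*112 - 129) = 70*(12992 - 129) = 70*12863 = 900410)
H/v(-1504) = 900410/(2748 - 1504) = 900410/1244 = 900410*(1/1244) = 450205/622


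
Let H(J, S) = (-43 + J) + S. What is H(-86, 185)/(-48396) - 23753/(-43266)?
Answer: 31864647/58163926 ≈ 0.54784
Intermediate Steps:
H(J, S) = -43 + J + S
H(-86, 185)/(-48396) - 23753/(-43266) = (-43 - 86 + 185)/(-48396) - 23753/(-43266) = 56*(-1/48396) - 23753*(-1/43266) = -14/12099 + 23753/43266 = 31864647/58163926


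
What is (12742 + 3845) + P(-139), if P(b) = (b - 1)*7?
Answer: 15607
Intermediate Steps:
P(b) = -7 + 7*b (P(b) = (-1 + b)*7 = -7 + 7*b)
(12742 + 3845) + P(-139) = (12742 + 3845) + (-7 + 7*(-139)) = 16587 + (-7 - 973) = 16587 - 980 = 15607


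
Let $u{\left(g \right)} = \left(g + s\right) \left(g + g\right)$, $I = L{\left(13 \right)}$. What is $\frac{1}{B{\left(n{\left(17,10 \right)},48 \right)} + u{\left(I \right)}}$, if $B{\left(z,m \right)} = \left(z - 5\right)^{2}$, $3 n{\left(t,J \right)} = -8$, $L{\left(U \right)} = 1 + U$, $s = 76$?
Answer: $\frac{9}{23209} \approx 0.00038778$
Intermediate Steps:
$n{\left(t,J \right)} = - \frac{8}{3}$ ($n{\left(t,J \right)} = \frac{1}{3} \left(-8\right) = - \frac{8}{3}$)
$B{\left(z,m \right)} = \left(-5 + z\right)^{2}$
$I = 14$ ($I = 1 + 13 = 14$)
$u{\left(g \right)} = 2 g \left(76 + g\right)$ ($u{\left(g \right)} = \left(g + 76\right) \left(g + g\right) = \left(76 + g\right) 2 g = 2 g \left(76 + g\right)$)
$\frac{1}{B{\left(n{\left(17,10 \right)},48 \right)} + u{\left(I \right)}} = \frac{1}{\left(-5 - \frac{8}{3}\right)^{2} + 2 \cdot 14 \left(76 + 14\right)} = \frac{1}{\left(- \frac{23}{3}\right)^{2} + 2 \cdot 14 \cdot 90} = \frac{1}{\frac{529}{9} + 2520} = \frac{1}{\frac{23209}{9}} = \frac{9}{23209}$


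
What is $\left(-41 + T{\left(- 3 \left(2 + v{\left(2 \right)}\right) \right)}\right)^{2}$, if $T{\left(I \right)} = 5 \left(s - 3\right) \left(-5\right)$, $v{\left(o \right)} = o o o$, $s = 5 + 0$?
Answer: $8281$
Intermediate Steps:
$s = 5$
$v{\left(o \right)} = o^{3}$ ($v{\left(o \right)} = o^{2} o = o^{3}$)
$T{\left(I \right)} = -50$ ($T{\left(I \right)} = 5 \left(5 - 3\right) \left(-5\right) = 5 \cdot 2 \left(-5\right) = 5 \left(-10\right) = -50$)
$\left(-41 + T{\left(- 3 \left(2 + v{\left(2 \right)}\right) \right)}\right)^{2} = \left(-41 - 50\right)^{2} = \left(-91\right)^{2} = 8281$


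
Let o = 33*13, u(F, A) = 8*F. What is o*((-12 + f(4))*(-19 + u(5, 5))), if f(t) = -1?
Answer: -117117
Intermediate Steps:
o = 429
o*((-12 + f(4))*(-19 + u(5, 5))) = 429*((-12 - 1)*(-19 + 8*5)) = 429*(-13*(-19 + 40)) = 429*(-13*21) = 429*(-273) = -117117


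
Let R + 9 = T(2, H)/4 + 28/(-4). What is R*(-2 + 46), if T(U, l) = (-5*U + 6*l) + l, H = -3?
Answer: -1045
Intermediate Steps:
T(U, l) = -5*U + 7*l
R = -95/4 (R = -9 + ((-5*2 + 7*(-3))/4 + 28/(-4)) = -9 + ((-10 - 21)*(¼) + 28*(-¼)) = -9 + (-31*¼ - 7) = -9 + (-31/4 - 7) = -9 - 59/4 = -95/4 ≈ -23.750)
R*(-2 + 46) = -95*(-2 + 46)/4 = -95/4*44 = -1045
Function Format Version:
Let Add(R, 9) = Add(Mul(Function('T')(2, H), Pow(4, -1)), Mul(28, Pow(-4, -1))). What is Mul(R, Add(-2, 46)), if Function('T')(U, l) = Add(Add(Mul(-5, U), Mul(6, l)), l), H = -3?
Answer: -1045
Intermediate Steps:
Function('T')(U, l) = Add(Mul(-5, U), Mul(7, l))
R = Rational(-95, 4) (R = Add(-9, Add(Mul(Add(Mul(-5, 2), Mul(7, -3)), Pow(4, -1)), Mul(28, Pow(-4, -1)))) = Add(-9, Add(Mul(Add(-10, -21), Rational(1, 4)), Mul(28, Rational(-1, 4)))) = Add(-9, Add(Mul(-31, Rational(1, 4)), -7)) = Add(-9, Add(Rational(-31, 4), -7)) = Add(-9, Rational(-59, 4)) = Rational(-95, 4) ≈ -23.750)
Mul(R, Add(-2, 46)) = Mul(Rational(-95, 4), Add(-2, 46)) = Mul(Rational(-95, 4), 44) = -1045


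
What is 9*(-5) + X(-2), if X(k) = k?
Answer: -47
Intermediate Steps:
9*(-5) + X(-2) = 9*(-5) - 2 = -45 - 2 = -47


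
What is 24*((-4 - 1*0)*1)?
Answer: -96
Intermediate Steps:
24*((-4 - 1*0)*1) = 24*((-4 + 0)*1) = 24*(-4*1) = 24*(-4) = -96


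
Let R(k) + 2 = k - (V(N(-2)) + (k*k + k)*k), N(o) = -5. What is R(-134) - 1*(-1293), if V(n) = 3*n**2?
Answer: 2389230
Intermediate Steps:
R(k) = -77 + k - k*(k + k**2) (R(k) = -2 + (k - (3*(-5)**2 + (k*k + k)*k)) = -2 + (k - (3*25 + (k**2 + k)*k)) = -2 + (k - (75 + (k + k**2)*k)) = -2 + (k - (75 + k*(k + k**2))) = -2 + (k + (-75 - k*(k + k**2))) = -2 + (-75 + k - k*(k + k**2)) = -77 + k - k*(k + k**2))
R(-134) - 1*(-1293) = (-77 - 134 - 1*(-134)**2 - 1*(-134)**3) - 1*(-1293) = (-77 - 134 - 1*17956 - 1*(-2406104)) + 1293 = (-77 - 134 - 17956 + 2406104) + 1293 = 2387937 + 1293 = 2389230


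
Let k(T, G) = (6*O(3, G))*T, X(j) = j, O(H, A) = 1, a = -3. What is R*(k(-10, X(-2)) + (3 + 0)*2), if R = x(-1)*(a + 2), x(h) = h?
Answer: -54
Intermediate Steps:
k(T, G) = 6*T (k(T, G) = (6*1)*T = 6*T)
R = 1 (R = -(-3 + 2) = -1*(-1) = 1)
R*(k(-10, X(-2)) + (3 + 0)*2) = 1*(6*(-10) + (3 + 0)*2) = 1*(-60 + 3*2) = 1*(-60 + 6) = 1*(-54) = -54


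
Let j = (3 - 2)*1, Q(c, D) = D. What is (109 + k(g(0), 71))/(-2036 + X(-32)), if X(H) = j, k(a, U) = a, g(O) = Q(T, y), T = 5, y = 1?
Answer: -2/37 ≈ -0.054054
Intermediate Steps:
g(O) = 1
j = 1 (j = 1*1 = 1)
X(H) = 1
(109 + k(g(0), 71))/(-2036 + X(-32)) = (109 + 1)/(-2036 + 1) = 110/(-2035) = 110*(-1/2035) = -2/37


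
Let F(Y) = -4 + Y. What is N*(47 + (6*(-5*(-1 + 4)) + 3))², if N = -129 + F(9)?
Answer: -198400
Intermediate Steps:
N = -124 (N = -129 + (-4 + 9) = -129 + 5 = -124)
N*(47 + (6*(-5*(-1 + 4)) + 3))² = -124*(47 + (6*(-5*(-1 + 4)) + 3))² = -124*(47 + (6*(-5*3) + 3))² = -124*(47 + (6*(-15) + 3))² = -124*(47 + (-90 + 3))² = -124*(47 - 87)² = -124*(-40)² = -124*1600 = -198400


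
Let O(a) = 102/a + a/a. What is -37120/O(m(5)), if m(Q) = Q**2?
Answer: -928000/127 ≈ -7307.1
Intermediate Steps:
O(a) = 1 + 102/a (O(a) = 102/a + 1 = 1 + 102/a)
-37120/O(m(5)) = -37120*25/(102 + 5**2) = -37120*25/(102 + 25) = -37120/((1/25)*127) = -37120/127/25 = -37120*25/127 = -928000/127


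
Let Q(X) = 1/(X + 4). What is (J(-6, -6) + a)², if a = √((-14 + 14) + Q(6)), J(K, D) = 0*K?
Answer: ⅒ ≈ 0.10000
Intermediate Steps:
J(K, D) = 0
Q(X) = 1/(4 + X)
a = √10/10 (a = √((-14 + 14) + 1/(4 + 6)) = √(0 + 1/10) = √(0 + ⅒) = √(⅒) = √10/10 ≈ 0.31623)
(J(-6, -6) + a)² = (0 + √10/10)² = (√10/10)² = ⅒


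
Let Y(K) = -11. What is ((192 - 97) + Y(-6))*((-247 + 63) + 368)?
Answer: 15456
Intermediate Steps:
((192 - 97) + Y(-6))*((-247 + 63) + 368) = ((192 - 97) - 11)*((-247 + 63) + 368) = (95 - 11)*(-184 + 368) = 84*184 = 15456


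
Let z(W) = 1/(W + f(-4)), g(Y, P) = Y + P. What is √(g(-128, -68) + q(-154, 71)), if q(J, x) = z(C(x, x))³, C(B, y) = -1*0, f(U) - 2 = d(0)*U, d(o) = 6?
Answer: I*√45914198/484 ≈ 14.0*I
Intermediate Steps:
g(Y, P) = P + Y
f(U) = 2 + 6*U
C(B, y) = 0
z(W) = 1/(-22 + W) (z(W) = 1/(W + (2 + 6*(-4))) = 1/(W + (2 - 24)) = 1/(W - 22) = 1/(-22 + W))
q(J, x) = -1/10648 (q(J, x) = (1/(-22 + 0))³ = (1/(-22))³ = (-1/22)³ = -1/10648)
√(g(-128, -68) + q(-154, 71)) = √((-68 - 128) - 1/10648) = √(-196 - 1/10648) = √(-2087009/10648) = I*√45914198/484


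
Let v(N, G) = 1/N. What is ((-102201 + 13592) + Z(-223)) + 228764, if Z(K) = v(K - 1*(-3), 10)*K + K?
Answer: 30785263/220 ≈ 1.3993e+5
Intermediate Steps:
Z(K) = K + K/(3 + K) (Z(K) = K/(K - 1*(-3)) + K = K/(K + 3) + K = K/(3 + K) + K = K + K/(3 + K))
((-102201 + 13592) + Z(-223)) + 228764 = ((-102201 + 13592) - 223*(4 - 223)/(3 - 223)) + 228764 = (-88609 - 223*(-219)/(-220)) + 228764 = (-88609 - 223*(-1/220)*(-219)) + 228764 = (-88609 - 48837/220) + 228764 = -19542817/220 + 228764 = 30785263/220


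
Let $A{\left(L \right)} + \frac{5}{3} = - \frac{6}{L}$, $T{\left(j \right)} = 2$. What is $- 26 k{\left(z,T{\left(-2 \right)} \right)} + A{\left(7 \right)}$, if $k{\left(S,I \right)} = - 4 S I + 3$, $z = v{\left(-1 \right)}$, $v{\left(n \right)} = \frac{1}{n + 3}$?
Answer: $\frac{493}{21} \approx 23.476$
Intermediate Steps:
$v{\left(n \right)} = \frac{1}{3 + n}$
$z = \frac{1}{2}$ ($z = \frac{1}{3 - 1} = \frac{1}{2} \approx 0.5$)
$k{\left(S,I \right)} = 3 - 4 I S$ ($k{\left(S,I \right)} = - 4 I S + 3 = 3 - 4 I S$)
$A{\left(L \right)} = - \frac{5}{3} - \frac{6}{L}$
$- 26 k{\left(z,T{\left(-2 \right)} \right)} + A{\left(7 \right)} = - 26 \left(3 - 8 \cdot \frac{1}{2}\right) - \left(\frac{5}{3} + \frac{6}{7}\right) = - 26 \left(3 - 4\right) - \frac{53}{21} = \left(-26\right) \left(-1\right) - \frac{53}{21} = 26 - \frac{53}{21} = \frac{493}{21}$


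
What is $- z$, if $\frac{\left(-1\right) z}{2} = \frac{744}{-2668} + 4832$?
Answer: $\frac{6445516}{667} \approx 9663.4$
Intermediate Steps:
$z = - \frac{6445516}{667}$ ($z = - 2 \left(\frac{744}{-2668} + 4832\right) = - 2 \left(744 \left(- \frac{1}{2668}\right) + 4832\right) = - 2 \left(- \frac{186}{667} + 4832\right) = \left(-2\right) \frac{3222758}{667} = - \frac{6445516}{667} \approx -9663.4$)
$- z = \left(-1\right) \left(- \frac{6445516}{667}\right) = \frac{6445516}{667}$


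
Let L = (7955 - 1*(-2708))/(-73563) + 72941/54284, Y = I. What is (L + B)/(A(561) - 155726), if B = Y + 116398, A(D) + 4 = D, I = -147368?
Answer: 123667524906749/619635419927748 ≈ 0.19958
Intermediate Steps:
A(D) = -4 + D
Y = -147368
L = 4786928491/3993293892 (L = (7955 + 2708)*(-1/73563) + 72941*(1/54284) = 10663*(-1/73563) + 72941/54284 = -10663/73563 + 72941/54284 = 4786928491/3993293892 ≈ 1.1987)
B = -30970 (B = -147368 + 116398 = -30970)
(L + B)/(A(561) - 155726) = (4786928491/3993293892 - 30970)/((-4 + 561) - 155726) = -123667524906749/(3993293892*(557 - 155726)) = -123667524906749/3993293892/(-155169) = -123667524906749/3993293892*(-1/155169) = 123667524906749/619635419927748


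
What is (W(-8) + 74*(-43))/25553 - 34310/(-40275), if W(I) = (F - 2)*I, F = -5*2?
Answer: 150486956/205829415 ≈ 0.73112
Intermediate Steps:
F = -10
W(I) = -12*I (W(I) = (-10 - 2)*I = -12*I)
(W(-8) + 74*(-43))/25553 - 34310/(-40275) = (-12*(-8) + 74*(-43))/25553 - 34310/(-40275) = (96 - 3182)*(1/25553) - 34310*(-1/40275) = -3086*1/25553 + 6862/8055 = -3086/25553 + 6862/8055 = 150486956/205829415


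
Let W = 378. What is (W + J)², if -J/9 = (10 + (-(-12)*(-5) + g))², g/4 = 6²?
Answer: 6264089316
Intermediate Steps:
g = 144 (g = 4*6² = 4*36 = 144)
J = -79524 (J = -9*(10 + (-(-12)*(-5) + 144))² = -9*(10 + (-4*15 + 144))² = -9*(10 + (-60 + 144))² = -9*(10 + 84)² = -9*94² = -9*8836 = -79524)
(W + J)² = (378 - 79524)² = (-79146)² = 6264089316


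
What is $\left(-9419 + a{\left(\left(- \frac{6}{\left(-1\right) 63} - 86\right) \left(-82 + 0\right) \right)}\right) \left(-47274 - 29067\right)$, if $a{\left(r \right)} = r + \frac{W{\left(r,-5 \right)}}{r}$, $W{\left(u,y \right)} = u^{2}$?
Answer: $- \frac{2495256479}{7} \approx -3.5647 \cdot 10^{8}$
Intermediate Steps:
$a{\left(r \right)} = 2 r$ ($a{\left(r \right)} = r + \frac{r^{2}}{r} = r + r = 2 r$)
$\left(-9419 + a{\left(\left(- \frac{6}{\left(-1\right) 63} - 86\right) \left(-82 + 0\right) \right)}\right) \left(-47274 - 29067\right) = \left(-9419 + 2 \left(- \frac{6}{\left(-1\right) 63} - 86\right) \left(-82 + 0\right)\right) \left(-47274 - 29067\right) = \left(-9419 + 2 \left(- \frac{6}{-63} - 86\right) \left(-82\right)\right) \left(-76341\right) = \left(-9419 + 2 \left(\left(-6\right) \left(- \frac{1}{63}\right) - 86\right) \left(-82\right)\right) \left(-76341\right) = \left(-9419 + 2 \left(\frac{2}{21} - 86\right) \left(-82\right)\right) \left(-76341\right) = \left(-9419 + 2 \left(\left(- \frac{1804}{21}\right) \left(-82\right)\right)\right) \left(-76341\right) = \left(-9419 + 2 \cdot \frac{147928}{21}\right) \left(-76341\right) = \left(-9419 + \frac{295856}{21}\right) \left(-76341\right) = \frac{98057}{21} \left(-76341\right) = - \frac{2495256479}{7}$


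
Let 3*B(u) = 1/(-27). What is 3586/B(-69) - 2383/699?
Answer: -203038117/699 ≈ -2.9047e+5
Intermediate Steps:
B(u) = -1/81 (B(u) = (1/3)/(-27) = (1/3)*(-1/27) = -1/81)
3586/B(-69) - 2383/699 = 3586/(-1/81) - 2383/699 = 3586*(-81) - 2383*1/699 = -290466 - 2383/699 = -203038117/699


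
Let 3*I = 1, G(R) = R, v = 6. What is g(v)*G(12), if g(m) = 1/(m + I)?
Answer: 36/19 ≈ 1.8947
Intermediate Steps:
I = ⅓ (I = (⅓)*1 = ⅓ ≈ 0.33333)
g(m) = 1/(⅓ + m) (g(m) = 1/(m + ⅓) = 1/(⅓ + m))
g(v)*G(12) = (3/(1 + 3*6))*12 = (3/(1 + 18))*12 = (3/19)*12 = 36/19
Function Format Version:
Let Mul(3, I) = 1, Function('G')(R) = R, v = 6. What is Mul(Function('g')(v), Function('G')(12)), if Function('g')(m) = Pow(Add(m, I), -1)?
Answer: Rational(36, 19) ≈ 1.8947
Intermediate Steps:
I = Rational(1, 3) (I = Mul(Rational(1, 3), 1) = Rational(1, 3) ≈ 0.33333)
Function('g')(m) = Pow(Add(Rational(1, 3), m), -1) (Function('g')(m) = Pow(Add(m, Rational(1, 3)), -1) = Pow(Add(Rational(1, 3), m), -1))
Mul(Function('g')(v), Function('G')(12)) = Mul(Mul(3, Pow(Add(1, Mul(3, 6)), -1)), 12) = Mul(Mul(3, Pow(Add(1, 18), -1)), 12) = Mul(Mul(3, Pow(19, -1)), 12) = Mul(Mul(3, Rational(1, 19)), 12) = Mul(Rational(3, 19), 12) = Rational(36, 19)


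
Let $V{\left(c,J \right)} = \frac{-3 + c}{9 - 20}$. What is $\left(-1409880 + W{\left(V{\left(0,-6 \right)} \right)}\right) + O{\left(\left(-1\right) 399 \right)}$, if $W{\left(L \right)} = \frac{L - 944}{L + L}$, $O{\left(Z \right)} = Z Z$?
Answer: $- \frac{7514455}{6} \approx -1.2524 \cdot 10^{6}$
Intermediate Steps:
$V{\left(c,J \right)} = \frac{3}{11} - \frac{c}{11}$ ($V{\left(c,J \right)} = \frac{-3 + c}{-11} = \left(-3 + c\right) \left(- \frac{1}{11}\right) = \frac{3}{11} - \frac{c}{11}$)
$O{\left(Z \right)} = Z^{2}$
$W{\left(L \right)} = \frac{-944 + L}{2 L}$
$\left(-1409880 + W{\left(V{\left(0,-6 \right)} \right)}\right) + O{\left(\left(-1\right) 399 \right)} = \left(-1409880 + \frac{-944 + \left(\frac{3}{11} - 0\right)}{2 \left(\frac{3}{11} - 0\right)}\right) + \left(\left(-1\right) 399\right)^{2} = \left(-1409880 + \frac{-944 + \left(\frac{3}{11} + 0\right)}{2 \left(\frac{3}{11} + 0\right)}\right) + \left(-399\right)^{2} = \left(-1409880 + \frac{-944 + \frac{3}{11}}{2 \cdot \frac{3}{11}}\right) + 159201 = \left(-1409880 + \frac{1}{2} \cdot \frac{11}{3} \left(- \frac{10381}{11}\right)\right) + 159201 = \left(-1409880 - \frac{10381}{6}\right) + 159201 = - \frac{8469661}{6} + 159201 = - \frac{7514455}{6}$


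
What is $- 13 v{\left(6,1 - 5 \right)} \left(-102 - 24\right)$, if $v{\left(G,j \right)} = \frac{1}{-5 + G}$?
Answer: $1638$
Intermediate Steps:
$- 13 v{\left(6,1 - 5 \right)} \left(-102 - 24\right) = - \frac{13}{-5 + 6} \left(-102 - 24\right) = - \frac{13}{1} \left(-126\right) = \left(-13\right) 1 \left(-126\right) = \left(-13\right) \left(-126\right) = 1638$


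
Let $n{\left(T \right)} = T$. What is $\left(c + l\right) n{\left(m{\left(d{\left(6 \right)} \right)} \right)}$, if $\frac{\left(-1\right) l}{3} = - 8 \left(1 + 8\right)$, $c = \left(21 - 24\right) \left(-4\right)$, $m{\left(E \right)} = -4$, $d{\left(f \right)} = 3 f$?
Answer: $-912$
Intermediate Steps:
$c = 12$ ($c = \left(-3\right) \left(-4\right) = 12$)
$l = 216$ ($l = - 3 \left(- 8 \left(1 + 8\right)\right) = - 3 \left(\left(-8\right) 9\right) = \left(-3\right) \left(-72\right) = 216$)
$\left(c + l\right) n{\left(m{\left(d{\left(6 \right)} \right)} \right)} = \left(12 + 216\right) \left(-4\right) = 228 \left(-4\right) = -912$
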